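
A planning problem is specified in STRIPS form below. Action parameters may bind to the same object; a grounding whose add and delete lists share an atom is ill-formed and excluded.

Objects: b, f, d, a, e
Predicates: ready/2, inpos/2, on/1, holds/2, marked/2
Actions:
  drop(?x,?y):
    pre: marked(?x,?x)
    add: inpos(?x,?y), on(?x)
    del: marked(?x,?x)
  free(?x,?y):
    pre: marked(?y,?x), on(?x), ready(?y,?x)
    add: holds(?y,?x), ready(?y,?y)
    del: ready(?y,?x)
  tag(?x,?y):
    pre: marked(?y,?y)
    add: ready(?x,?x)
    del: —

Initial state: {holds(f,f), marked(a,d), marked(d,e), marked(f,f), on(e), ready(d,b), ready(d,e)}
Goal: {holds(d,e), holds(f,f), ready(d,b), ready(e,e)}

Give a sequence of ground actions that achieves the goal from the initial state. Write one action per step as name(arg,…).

free(e,d); tag(e,f)

1. free(e,d)  →  {holds(d,e), holds(f,f), marked(a,d), marked(d,e), marked(f,f), on(e), ready(d,b), ready(d,d)}
2. tag(e,f)  →  {holds(d,e), holds(f,f), marked(a,d), marked(d,e), marked(f,f), on(e), ready(d,b), ready(d,d), ready(e,e)}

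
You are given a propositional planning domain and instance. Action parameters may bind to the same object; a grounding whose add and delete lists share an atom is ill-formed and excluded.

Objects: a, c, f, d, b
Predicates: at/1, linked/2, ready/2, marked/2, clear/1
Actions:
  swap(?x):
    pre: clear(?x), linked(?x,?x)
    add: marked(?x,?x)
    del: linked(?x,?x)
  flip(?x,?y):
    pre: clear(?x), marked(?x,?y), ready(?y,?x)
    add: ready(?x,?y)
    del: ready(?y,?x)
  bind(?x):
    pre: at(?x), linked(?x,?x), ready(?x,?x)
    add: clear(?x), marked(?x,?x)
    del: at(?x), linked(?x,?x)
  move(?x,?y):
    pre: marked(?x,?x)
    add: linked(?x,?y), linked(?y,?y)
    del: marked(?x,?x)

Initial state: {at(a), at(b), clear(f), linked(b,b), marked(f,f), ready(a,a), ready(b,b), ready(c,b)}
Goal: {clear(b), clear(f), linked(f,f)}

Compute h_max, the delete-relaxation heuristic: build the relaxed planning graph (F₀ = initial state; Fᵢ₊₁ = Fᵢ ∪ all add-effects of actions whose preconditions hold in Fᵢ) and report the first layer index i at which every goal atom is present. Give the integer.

1

F0 = init (8 atoms)
F1 = F0 ∪ {clear(b), linked(a,a), linked(c,c), linked(d,d), linked(f,a), linked(f,b), linked(f,c), linked(f,d), linked(f,f), marked(b,b)}  (18 atoms)
goal ⊆ F1  ⇒  h_max = 1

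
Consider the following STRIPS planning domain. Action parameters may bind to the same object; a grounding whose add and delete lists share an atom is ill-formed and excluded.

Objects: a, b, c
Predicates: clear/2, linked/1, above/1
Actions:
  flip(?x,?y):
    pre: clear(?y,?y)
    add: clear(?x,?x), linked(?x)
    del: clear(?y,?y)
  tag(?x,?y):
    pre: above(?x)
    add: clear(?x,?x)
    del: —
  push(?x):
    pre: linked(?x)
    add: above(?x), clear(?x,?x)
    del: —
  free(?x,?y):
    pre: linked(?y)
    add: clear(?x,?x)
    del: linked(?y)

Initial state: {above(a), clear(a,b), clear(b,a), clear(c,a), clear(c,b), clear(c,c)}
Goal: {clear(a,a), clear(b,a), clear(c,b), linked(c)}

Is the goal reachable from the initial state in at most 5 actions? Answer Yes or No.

1. flip(a,c)  →  {above(a), clear(a,a), clear(a,b), clear(b,a), clear(c,a), clear(c,b), linked(a)}
2. flip(c,a)  →  {above(a), clear(a,b), clear(b,a), clear(c,a), clear(c,b), clear(c,c), linked(a), linked(c)}
3. flip(a,c)  →  {above(a), clear(a,a), clear(a,b), clear(b,a), clear(c,a), clear(c,b), linked(a), linked(c)}
optimal plan length = 3; 3 ≤ 5

Yes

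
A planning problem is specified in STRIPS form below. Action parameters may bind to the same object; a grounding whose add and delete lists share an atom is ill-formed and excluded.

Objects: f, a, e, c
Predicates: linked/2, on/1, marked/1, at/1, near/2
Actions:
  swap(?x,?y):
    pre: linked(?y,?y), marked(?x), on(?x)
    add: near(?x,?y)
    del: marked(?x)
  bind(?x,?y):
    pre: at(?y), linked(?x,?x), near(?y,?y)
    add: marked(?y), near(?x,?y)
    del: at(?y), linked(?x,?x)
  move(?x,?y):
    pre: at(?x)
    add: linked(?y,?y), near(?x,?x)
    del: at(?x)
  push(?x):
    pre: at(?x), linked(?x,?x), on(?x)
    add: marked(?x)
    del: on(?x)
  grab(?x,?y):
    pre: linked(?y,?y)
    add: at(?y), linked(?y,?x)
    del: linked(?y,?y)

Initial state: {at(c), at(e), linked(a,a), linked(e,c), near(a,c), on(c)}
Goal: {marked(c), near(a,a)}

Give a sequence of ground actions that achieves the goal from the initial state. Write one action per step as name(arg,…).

grab(f,a); move(a,c); push(c)

1. grab(f,a)  →  {at(a), at(c), at(e), linked(a,f), linked(e,c), near(a,c), on(c)}
2. move(a,c)  →  {at(c), at(e), linked(a,f), linked(c,c), linked(e,c), near(a,a), near(a,c), on(c)}
3. push(c)  →  {at(c), at(e), linked(a,f), linked(c,c), linked(e,c), marked(c), near(a,a), near(a,c)}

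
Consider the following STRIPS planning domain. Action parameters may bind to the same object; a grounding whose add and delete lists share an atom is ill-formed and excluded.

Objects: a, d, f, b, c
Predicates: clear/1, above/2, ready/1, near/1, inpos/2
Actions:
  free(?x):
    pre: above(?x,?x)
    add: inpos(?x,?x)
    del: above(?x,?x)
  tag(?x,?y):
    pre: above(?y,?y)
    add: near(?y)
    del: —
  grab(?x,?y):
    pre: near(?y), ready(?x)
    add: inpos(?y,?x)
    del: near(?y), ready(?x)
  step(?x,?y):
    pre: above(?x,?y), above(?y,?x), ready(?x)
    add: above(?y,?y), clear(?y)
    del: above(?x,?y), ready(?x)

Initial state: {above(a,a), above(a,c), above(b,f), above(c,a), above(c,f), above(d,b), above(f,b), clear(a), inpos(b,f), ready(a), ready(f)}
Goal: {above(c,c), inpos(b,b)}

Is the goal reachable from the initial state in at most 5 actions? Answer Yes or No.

1. step(a,c)  →  {above(a,a), above(b,f), above(c,a), above(c,c), above(c,f), above(d,b), above(f,b), clear(a), clear(c), inpos(b,f), ready(f)}
2. step(f,b)  →  {above(a,a), above(b,b), above(b,f), above(c,a), above(c,c), above(c,f), above(d,b), clear(a), clear(b), clear(c), inpos(b,f)}
3. free(b)  →  {above(a,a), above(b,f), above(c,a), above(c,c), above(c,f), above(d,b), clear(a), clear(b), clear(c), inpos(b,b), inpos(b,f)}
optimal plan length = 3; 3 ≤ 5

Yes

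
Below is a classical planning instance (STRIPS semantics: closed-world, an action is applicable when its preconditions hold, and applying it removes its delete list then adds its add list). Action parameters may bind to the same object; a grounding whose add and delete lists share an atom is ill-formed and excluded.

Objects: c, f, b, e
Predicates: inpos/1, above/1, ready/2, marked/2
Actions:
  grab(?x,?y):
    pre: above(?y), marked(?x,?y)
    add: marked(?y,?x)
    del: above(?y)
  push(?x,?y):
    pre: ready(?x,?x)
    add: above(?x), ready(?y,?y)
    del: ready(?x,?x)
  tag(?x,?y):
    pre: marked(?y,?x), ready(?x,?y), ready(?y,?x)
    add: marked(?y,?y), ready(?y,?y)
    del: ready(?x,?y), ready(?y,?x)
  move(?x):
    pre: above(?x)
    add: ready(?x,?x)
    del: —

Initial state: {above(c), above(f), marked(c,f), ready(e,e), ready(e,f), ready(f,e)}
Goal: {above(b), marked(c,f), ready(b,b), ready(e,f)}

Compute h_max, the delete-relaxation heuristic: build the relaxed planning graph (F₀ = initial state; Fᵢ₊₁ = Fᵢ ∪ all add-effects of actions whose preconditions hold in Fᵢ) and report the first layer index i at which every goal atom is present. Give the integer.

F0 = init (6 atoms)
F1 = F0 ∪ {above(e), marked(f,c), ready(b,b), ready(c,c), ready(f,f)}  (11 atoms)
F2 = F1 ∪ {above(b)}  (12 atoms)
goal ⊆ F2  ⇒  h_max = 2

2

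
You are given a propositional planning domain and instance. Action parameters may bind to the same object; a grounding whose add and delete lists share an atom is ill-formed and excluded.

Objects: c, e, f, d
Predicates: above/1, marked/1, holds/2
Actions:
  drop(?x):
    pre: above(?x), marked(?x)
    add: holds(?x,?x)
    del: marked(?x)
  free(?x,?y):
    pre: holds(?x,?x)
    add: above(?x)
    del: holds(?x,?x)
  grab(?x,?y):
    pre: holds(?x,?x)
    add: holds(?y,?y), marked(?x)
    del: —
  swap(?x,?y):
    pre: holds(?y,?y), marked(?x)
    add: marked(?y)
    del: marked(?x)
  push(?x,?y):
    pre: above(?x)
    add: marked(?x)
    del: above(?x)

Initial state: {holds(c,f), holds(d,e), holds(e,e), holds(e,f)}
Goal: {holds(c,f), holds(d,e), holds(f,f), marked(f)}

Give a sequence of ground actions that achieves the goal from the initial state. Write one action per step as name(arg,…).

1. grab(e,f)  →  {holds(c,f), holds(d,e), holds(e,e), holds(e,f), holds(f,f), marked(e)}
2. grab(f,c)  →  {holds(c,c), holds(c,f), holds(d,e), holds(e,e), holds(e,f), holds(f,f), marked(e), marked(f)}

grab(e,f); grab(f,c)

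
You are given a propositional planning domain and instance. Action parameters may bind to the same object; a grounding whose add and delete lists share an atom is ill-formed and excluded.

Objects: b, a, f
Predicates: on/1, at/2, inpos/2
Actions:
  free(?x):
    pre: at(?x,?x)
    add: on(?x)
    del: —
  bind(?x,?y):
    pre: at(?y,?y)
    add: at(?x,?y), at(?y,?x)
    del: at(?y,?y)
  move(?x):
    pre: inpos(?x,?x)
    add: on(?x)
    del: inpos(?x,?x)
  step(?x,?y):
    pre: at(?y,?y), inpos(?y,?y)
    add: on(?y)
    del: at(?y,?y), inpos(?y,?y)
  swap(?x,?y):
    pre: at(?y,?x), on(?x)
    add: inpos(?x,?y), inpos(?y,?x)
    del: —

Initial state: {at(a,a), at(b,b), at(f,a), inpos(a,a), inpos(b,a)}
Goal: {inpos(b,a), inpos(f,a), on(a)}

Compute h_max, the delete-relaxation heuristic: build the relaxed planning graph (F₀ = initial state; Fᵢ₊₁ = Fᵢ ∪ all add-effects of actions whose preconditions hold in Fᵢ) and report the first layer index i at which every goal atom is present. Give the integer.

2

F0 = init (5 atoms)
F1 = F0 ∪ {at(a,b), at(a,f), at(b,a), at(b,f), at(f,b), on(a), on(b)}  (12 atoms)
F2 = F1 ∪ {inpos(a,b), inpos(a,f), inpos(b,b), inpos(b,f), inpos(f,a), inpos(f,b)}  (18 atoms)
goal ⊆ F2  ⇒  h_max = 2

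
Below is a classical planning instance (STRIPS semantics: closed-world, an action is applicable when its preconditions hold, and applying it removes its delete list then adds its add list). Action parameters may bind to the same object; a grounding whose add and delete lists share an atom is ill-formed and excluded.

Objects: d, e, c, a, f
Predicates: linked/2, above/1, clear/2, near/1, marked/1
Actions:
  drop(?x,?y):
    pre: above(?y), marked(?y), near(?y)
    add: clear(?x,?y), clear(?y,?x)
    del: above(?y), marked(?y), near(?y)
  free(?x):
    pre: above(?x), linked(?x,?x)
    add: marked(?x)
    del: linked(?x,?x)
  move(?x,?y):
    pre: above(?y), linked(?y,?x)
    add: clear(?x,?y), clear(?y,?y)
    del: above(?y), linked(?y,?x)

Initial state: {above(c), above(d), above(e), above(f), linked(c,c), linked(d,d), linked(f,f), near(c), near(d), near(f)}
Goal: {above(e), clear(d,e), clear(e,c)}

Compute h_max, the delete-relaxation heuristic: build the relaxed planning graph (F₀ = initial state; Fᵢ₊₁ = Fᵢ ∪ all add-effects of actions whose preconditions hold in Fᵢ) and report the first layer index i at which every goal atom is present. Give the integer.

2

F0 = init (10 atoms)
F1 = F0 ∪ {clear(c,c), clear(d,d), clear(f,f), marked(c), marked(d), marked(f)}  (16 atoms)
F2 = F1 ∪ {clear(a,c), clear(a,d), clear(a,f), clear(c,a), clear(c,d), clear(c,e), clear(c,f), clear(d,a), clear(d,c), clear(d,e), clear(d,f), clear(e,c), clear(e,d), clear(e,f), clear(f,a), clear(f,c), clear(f,d), clear(f,e)}  (34 atoms)
goal ⊆ F2  ⇒  h_max = 2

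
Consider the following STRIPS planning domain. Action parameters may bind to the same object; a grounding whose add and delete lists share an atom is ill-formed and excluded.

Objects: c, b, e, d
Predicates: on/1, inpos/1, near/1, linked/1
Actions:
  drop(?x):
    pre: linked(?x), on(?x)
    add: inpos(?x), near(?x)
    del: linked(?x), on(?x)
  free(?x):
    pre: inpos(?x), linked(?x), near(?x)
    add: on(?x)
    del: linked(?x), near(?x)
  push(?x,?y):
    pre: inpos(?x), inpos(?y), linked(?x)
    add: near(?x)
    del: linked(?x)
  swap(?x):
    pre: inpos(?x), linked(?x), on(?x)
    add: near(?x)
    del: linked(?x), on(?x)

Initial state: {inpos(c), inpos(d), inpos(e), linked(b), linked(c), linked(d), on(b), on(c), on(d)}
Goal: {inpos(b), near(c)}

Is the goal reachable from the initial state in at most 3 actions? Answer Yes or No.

Yes

1. drop(c)  →  {inpos(c), inpos(d), inpos(e), linked(b), linked(d), near(c), on(b), on(d)}
2. drop(b)  →  {inpos(b), inpos(c), inpos(d), inpos(e), linked(d), near(b), near(c), on(d)}
optimal plan length = 2; 2 ≤ 3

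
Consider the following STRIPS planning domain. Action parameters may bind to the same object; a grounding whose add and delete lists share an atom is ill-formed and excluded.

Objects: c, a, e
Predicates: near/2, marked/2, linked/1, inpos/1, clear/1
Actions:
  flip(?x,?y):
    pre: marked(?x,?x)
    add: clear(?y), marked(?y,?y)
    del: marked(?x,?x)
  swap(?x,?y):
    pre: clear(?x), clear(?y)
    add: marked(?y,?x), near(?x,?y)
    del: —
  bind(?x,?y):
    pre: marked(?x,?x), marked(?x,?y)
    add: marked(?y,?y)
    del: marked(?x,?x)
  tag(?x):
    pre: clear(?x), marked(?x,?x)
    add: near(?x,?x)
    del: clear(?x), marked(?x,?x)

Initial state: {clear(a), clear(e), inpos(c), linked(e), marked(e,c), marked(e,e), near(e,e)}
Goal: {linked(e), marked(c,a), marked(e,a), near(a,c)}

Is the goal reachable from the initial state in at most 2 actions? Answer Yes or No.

No

1. flip(e,c)  →  {clear(a), clear(c), clear(e), inpos(c), linked(e), marked(c,c), marked(e,c), near(e,e)}
2. swap(a,c)  →  {clear(a), clear(c), clear(e), inpos(c), linked(e), marked(c,a), marked(c,c), marked(e,c), near(a,c), near(e,e)}
3. swap(a,e)  →  {clear(a), clear(c), clear(e), inpos(c), linked(e), marked(c,a), marked(c,c), marked(e,a), marked(e,c), near(a,c), near(a,e), near(e,e)}
optimal plan length = 3; 3 > 2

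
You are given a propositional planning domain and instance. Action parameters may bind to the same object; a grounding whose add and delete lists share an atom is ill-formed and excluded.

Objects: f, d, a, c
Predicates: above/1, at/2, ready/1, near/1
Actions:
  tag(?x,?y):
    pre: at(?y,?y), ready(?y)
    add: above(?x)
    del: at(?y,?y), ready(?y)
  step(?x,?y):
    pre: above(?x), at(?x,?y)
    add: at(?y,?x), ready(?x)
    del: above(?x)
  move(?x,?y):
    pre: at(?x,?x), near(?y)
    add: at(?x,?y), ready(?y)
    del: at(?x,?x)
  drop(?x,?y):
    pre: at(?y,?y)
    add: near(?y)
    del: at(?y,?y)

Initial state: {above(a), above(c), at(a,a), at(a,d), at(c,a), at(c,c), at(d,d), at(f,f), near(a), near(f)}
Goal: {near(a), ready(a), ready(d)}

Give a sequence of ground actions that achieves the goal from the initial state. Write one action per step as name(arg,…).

1. step(a,d)  →  {above(c), at(a,a), at(a,d), at(c,a), at(c,c), at(d,a), at(d,d), at(f,f), near(a), near(f), ready(a)}
2. drop(f,d)  →  {above(c), at(a,a), at(a,d), at(c,a), at(c,c), at(d,a), at(f,f), near(a), near(d), near(f), ready(a)}
3. move(f,d)  →  {above(c), at(a,a), at(a,d), at(c,a), at(c,c), at(d,a), at(f,d), near(a), near(d), near(f), ready(a), ready(d)}

step(a,d); drop(f,d); move(f,d)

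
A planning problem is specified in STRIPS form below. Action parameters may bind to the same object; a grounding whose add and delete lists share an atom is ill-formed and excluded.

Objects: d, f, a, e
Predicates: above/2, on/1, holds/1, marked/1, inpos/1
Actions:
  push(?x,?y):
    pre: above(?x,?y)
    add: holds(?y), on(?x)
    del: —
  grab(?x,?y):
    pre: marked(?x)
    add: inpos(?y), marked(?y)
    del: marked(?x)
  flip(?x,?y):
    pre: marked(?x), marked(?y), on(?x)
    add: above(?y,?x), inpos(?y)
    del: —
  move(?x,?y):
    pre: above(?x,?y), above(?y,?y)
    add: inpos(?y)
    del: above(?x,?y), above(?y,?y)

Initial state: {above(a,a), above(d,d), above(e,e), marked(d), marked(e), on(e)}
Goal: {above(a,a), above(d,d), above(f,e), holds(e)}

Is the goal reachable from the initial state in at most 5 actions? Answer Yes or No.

Yes

1. push(e,e)  →  {above(a,a), above(d,d), above(e,e), holds(e), marked(d), marked(e), on(e)}
2. grab(d,f)  →  {above(a,a), above(d,d), above(e,e), holds(e), inpos(f), marked(e), marked(f), on(e)}
3. flip(e,f)  →  {above(a,a), above(d,d), above(e,e), above(f,e), holds(e), inpos(f), marked(e), marked(f), on(e)}
optimal plan length = 3; 3 ≤ 5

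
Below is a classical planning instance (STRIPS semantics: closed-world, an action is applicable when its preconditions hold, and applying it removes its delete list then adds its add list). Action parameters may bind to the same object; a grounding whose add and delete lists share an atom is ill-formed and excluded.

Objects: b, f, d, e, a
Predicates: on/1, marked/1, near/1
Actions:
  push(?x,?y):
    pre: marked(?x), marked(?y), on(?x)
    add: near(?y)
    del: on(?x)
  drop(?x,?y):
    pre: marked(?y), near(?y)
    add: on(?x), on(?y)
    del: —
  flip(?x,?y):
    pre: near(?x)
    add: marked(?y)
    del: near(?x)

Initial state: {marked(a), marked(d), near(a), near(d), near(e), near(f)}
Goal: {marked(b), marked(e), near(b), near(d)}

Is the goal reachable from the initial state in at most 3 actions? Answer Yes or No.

No

1. drop(b,d)  →  {marked(a), marked(d), near(a), near(d), near(e), near(f), on(b), on(d)}
2. flip(f,b)  →  {marked(a), marked(b), marked(d), near(a), near(d), near(e), on(b), on(d)}
3. push(b,b)  →  {marked(a), marked(b), marked(d), near(a), near(b), near(d), near(e), on(d)}
4. flip(e,e)  →  {marked(a), marked(b), marked(d), marked(e), near(a), near(b), near(d), on(d)}
optimal plan length = 4; 4 > 3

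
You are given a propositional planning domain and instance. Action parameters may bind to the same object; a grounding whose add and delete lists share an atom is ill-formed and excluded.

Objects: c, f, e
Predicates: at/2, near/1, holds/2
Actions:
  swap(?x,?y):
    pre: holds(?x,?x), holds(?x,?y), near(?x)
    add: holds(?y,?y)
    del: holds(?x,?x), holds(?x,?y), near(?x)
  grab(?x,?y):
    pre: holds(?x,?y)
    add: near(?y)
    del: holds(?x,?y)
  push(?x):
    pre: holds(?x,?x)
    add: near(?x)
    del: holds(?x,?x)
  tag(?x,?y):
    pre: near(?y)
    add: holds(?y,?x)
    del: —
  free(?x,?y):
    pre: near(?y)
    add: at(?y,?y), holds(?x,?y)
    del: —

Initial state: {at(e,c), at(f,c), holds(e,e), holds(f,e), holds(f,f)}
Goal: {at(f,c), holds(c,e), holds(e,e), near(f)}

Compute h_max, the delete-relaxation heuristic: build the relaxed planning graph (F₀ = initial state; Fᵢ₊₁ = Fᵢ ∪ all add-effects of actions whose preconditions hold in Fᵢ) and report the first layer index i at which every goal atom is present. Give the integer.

F0 = init (5 atoms)
F1 = F0 ∪ {near(e), near(f)}  (7 atoms)
F2 = F1 ∪ {at(e,e), at(f,f), holds(c,e), holds(c,f), holds(e,c), holds(e,f), holds(f,c)}  (14 atoms)
goal ⊆ F2  ⇒  h_max = 2

2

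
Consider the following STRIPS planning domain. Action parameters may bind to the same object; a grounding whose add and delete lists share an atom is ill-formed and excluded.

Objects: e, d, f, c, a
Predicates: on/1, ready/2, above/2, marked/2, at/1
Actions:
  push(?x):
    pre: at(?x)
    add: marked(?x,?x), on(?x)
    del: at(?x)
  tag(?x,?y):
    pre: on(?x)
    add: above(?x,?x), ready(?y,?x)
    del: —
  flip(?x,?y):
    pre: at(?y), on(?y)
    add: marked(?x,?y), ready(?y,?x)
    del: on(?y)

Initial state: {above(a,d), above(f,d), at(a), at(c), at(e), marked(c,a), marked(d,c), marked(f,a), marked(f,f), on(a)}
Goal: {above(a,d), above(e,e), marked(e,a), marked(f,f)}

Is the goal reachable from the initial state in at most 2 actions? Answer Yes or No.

No

1. push(e)  →  {above(a,d), above(f,d), at(a), at(c), marked(c,a), marked(d,c), marked(e,e), marked(f,a), marked(f,f), on(a), on(e)}
2. tag(e,e)  →  {above(a,d), above(e,e), above(f,d), at(a), at(c), marked(c,a), marked(d,c), marked(e,e), marked(f,a), marked(f,f), on(a), on(e), ready(e,e)}
3. flip(e,a)  →  {above(a,d), above(e,e), above(f,d), at(a), at(c), marked(c,a), marked(d,c), marked(e,a), marked(e,e), marked(f,a), marked(f,f), on(e), ready(a,e), ready(e,e)}
optimal plan length = 3; 3 > 2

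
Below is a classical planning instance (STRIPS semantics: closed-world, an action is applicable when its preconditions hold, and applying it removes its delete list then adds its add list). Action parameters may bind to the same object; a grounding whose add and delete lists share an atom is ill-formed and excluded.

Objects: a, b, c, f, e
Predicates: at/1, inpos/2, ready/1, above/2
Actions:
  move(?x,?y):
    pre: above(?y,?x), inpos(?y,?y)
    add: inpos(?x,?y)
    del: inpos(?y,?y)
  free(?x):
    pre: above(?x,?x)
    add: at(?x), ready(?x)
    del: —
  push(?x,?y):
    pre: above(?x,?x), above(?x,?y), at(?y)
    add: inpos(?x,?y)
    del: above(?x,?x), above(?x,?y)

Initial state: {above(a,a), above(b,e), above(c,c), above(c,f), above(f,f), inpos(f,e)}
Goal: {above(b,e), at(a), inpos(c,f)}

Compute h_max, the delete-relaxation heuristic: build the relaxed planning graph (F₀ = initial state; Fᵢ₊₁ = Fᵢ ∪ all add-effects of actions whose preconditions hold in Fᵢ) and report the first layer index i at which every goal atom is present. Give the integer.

2

F0 = init (6 atoms)
F1 = F0 ∪ {at(a), at(c), at(f), ready(a), ready(c), ready(f)}  (12 atoms)
F2 = F1 ∪ {inpos(a,a), inpos(c,c), inpos(c,f), inpos(f,f)}  (16 atoms)
goal ⊆ F2  ⇒  h_max = 2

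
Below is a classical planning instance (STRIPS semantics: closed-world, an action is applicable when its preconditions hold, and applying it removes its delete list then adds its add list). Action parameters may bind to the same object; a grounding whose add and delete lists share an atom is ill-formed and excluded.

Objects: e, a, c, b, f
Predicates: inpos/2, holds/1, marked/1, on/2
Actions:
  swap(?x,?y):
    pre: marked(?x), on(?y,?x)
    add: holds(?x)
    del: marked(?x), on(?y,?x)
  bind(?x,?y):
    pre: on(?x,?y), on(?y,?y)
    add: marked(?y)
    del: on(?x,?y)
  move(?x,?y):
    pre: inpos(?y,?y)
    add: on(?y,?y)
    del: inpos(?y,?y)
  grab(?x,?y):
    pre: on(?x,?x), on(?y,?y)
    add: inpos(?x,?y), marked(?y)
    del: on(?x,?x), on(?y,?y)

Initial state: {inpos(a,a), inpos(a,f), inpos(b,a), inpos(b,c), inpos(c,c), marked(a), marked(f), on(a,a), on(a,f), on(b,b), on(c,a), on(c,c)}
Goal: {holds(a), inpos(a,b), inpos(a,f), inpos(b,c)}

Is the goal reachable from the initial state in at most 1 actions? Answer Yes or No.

1. swap(a,c)  →  {holds(a), inpos(a,a), inpos(a,f), inpos(b,a), inpos(b,c), inpos(c,c), marked(f), on(a,a), on(a,f), on(b,b), on(c,c)}
2. grab(a,b)  →  {holds(a), inpos(a,a), inpos(a,b), inpos(a,f), inpos(b,a), inpos(b,c), inpos(c,c), marked(b), marked(f), on(a,f), on(c,c)}
optimal plan length = 2; 2 > 1

No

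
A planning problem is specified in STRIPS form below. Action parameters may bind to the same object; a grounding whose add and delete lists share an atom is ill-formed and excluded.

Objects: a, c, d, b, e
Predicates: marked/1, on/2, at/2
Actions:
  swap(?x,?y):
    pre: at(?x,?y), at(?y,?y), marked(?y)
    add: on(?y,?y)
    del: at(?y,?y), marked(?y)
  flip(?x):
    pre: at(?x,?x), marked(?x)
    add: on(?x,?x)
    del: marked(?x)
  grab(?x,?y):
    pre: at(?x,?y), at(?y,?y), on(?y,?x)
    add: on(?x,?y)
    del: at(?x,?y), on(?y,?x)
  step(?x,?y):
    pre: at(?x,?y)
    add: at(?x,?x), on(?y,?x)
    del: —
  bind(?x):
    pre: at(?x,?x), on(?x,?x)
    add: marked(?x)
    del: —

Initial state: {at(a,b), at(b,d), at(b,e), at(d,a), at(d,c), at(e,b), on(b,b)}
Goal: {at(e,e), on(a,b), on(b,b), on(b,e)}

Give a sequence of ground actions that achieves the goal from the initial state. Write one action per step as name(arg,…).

1. step(a,b)  →  {at(a,a), at(a,b), at(b,d), at(b,e), at(d,a), at(d,c), at(e,b), on(b,a), on(b,b)}
2. step(b,d)  →  {at(a,a), at(a,b), at(b,b), at(b,d), at(b,e), at(d,a), at(d,c), at(e,b), on(b,a), on(b,b), on(d,b)}
3. grab(a,b)  →  {at(a,a), at(b,b), at(b,d), at(b,e), at(d,a), at(d,c), at(e,b), on(a,b), on(b,b), on(d,b)}
4. step(e,b)  →  {at(a,a), at(b,b), at(b,d), at(b,e), at(d,a), at(d,c), at(e,b), at(e,e), on(a,b), on(b,b), on(b,e), on(d,b)}

step(a,b); step(b,d); grab(a,b); step(e,b)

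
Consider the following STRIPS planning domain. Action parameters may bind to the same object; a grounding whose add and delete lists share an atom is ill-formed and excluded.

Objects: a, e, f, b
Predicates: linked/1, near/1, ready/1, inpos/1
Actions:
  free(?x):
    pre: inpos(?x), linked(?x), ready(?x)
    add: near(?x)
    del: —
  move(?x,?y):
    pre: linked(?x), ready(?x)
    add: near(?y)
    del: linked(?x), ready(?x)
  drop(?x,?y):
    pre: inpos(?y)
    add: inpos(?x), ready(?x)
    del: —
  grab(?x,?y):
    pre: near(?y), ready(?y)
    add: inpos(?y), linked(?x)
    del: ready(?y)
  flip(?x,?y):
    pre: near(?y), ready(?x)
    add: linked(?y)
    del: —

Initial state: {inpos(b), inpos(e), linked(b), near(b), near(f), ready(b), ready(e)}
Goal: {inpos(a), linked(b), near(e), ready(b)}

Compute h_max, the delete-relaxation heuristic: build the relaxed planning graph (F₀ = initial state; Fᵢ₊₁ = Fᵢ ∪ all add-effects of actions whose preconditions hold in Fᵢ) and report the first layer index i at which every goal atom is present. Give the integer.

F0 = init (7 atoms)
F1 = F0 ∪ {inpos(a), inpos(f), linked(a), linked(e), linked(f), near(a), near(e), ready(a), ready(f)}  (16 atoms)
goal ⊆ F1  ⇒  h_max = 1

1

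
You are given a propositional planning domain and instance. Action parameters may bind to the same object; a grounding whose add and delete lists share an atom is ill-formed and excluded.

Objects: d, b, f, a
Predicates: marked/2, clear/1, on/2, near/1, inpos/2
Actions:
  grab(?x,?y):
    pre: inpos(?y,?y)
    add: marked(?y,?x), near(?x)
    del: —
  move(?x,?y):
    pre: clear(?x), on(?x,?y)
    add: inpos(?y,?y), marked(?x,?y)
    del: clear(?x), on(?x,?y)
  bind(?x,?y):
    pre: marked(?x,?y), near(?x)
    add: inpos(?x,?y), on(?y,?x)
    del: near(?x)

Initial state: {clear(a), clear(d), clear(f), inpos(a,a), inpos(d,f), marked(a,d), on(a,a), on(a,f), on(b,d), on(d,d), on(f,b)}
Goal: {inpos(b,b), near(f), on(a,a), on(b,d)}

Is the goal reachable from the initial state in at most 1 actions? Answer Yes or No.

1. grab(f,a)  →  {clear(a), clear(d), clear(f), inpos(a,a), inpos(d,f), marked(a,d), marked(a,f), near(f), on(a,a), on(a,f), on(b,d), on(d,d), on(f,b)}
2. move(f,b)  →  {clear(a), clear(d), inpos(a,a), inpos(b,b), inpos(d,f), marked(a,d), marked(a,f), marked(f,b), near(f), on(a,a), on(a,f), on(b,d), on(d,d)}
optimal plan length = 2; 2 > 1

No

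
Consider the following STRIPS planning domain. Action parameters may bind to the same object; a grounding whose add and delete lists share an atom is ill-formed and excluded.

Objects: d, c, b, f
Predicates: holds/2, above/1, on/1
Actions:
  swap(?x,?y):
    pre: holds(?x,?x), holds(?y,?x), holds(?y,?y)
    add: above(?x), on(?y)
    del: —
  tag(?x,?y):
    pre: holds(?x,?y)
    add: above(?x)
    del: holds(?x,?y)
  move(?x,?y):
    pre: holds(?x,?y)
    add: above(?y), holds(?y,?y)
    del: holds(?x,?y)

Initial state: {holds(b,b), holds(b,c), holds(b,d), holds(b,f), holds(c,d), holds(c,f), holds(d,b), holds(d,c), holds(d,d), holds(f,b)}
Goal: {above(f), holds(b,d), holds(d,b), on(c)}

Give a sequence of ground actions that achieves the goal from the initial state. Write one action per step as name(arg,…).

tag(f,b); move(d,c); swap(d,c)

1. tag(f,b)  →  {above(f), holds(b,b), holds(b,c), holds(b,d), holds(b,f), holds(c,d), holds(c,f), holds(d,b), holds(d,c), holds(d,d)}
2. move(d,c)  →  {above(c), above(f), holds(b,b), holds(b,c), holds(b,d), holds(b,f), holds(c,c), holds(c,d), holds(c,f), holds(d,b), holds(d,d)}
3. swap(d,c)  →  {above(c), above(d), above(f), holds(b,b), holds(b,c), holds(b,d), holds(b,f), holds(c,c), holds(c,d), holds(c,f), holds(d,b), holds(d,d), on(c)}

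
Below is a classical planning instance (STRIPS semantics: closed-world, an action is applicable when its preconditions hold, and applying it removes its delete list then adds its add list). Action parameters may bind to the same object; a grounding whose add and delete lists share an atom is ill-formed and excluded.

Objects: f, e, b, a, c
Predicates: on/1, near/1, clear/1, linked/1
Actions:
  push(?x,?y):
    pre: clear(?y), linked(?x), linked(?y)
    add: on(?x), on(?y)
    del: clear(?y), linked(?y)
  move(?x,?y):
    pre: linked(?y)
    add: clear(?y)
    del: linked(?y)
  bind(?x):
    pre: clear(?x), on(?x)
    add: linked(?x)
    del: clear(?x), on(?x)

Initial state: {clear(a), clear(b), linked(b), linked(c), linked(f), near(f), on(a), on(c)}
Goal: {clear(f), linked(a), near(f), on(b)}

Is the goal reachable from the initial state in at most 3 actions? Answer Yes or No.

1. push(f,b)  →  {clear(a), linked(c), linked(f), near(f), on(a), on(b), on(c), on(f)}
2. move(f,f)  →  {clear(a), clear(f), linked(c), near(f), on(a), on(b), on(c), on(f)}
3. bind(a)  →  {clear(f), linked(a), linked(c), near(f), on(b), on(c), on(f)}
optimal plan length = 3; 3 ≤ 3

Yes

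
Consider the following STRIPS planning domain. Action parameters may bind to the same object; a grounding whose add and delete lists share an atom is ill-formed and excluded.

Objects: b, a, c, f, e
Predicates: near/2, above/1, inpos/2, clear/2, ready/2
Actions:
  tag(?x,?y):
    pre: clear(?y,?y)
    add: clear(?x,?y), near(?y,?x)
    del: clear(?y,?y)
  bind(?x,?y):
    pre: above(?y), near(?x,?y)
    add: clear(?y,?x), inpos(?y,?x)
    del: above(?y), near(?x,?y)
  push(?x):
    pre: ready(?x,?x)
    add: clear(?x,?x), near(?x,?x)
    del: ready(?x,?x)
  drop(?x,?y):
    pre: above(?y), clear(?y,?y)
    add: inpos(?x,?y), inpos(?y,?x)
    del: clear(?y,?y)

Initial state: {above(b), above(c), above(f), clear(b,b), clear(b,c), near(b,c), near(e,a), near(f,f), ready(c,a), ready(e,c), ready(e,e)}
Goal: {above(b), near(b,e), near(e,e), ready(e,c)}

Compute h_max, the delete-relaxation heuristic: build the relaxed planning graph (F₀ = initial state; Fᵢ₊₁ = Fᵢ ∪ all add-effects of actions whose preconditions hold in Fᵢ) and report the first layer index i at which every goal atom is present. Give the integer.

F0 = init (11 atoms)
F1 = F0 ∪ {clear(a,b), clear(c,b), clear(e,b), clear(e,e), clear(f,b), clear(f,f), inpos(a,b), inpos(b,a), inpos(b,b), inpos(b,c), inpos(b,e), inpos(b,f), inpos(c,b), inpos(e,b), inpos(f,b), inpos(f,f), near(b,a), near(b,e), near(b,f), near(e,e)}  (31 atoms)
goal ⊆ F1  ⇒  h_max = 1

1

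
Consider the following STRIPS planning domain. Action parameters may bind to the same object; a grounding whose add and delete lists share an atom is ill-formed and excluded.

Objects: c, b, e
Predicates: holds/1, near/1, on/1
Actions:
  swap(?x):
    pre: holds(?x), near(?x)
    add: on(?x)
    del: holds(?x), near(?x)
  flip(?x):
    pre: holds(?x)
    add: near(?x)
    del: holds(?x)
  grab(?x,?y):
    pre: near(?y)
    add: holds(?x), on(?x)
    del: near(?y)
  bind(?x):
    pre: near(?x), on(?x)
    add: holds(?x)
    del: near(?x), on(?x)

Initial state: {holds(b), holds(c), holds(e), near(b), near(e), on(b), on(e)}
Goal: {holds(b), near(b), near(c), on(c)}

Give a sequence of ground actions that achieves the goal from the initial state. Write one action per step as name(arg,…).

flip(c); grab(c,e)

1. flip(c)  →  {holds(b), holds(e), near(b), near(c), near(e), on(b), on(e)}
2. grab(c,e)  →  {holds(b), holds(c), holds(e), near(b), near(c), on(b), on(c), on(e)}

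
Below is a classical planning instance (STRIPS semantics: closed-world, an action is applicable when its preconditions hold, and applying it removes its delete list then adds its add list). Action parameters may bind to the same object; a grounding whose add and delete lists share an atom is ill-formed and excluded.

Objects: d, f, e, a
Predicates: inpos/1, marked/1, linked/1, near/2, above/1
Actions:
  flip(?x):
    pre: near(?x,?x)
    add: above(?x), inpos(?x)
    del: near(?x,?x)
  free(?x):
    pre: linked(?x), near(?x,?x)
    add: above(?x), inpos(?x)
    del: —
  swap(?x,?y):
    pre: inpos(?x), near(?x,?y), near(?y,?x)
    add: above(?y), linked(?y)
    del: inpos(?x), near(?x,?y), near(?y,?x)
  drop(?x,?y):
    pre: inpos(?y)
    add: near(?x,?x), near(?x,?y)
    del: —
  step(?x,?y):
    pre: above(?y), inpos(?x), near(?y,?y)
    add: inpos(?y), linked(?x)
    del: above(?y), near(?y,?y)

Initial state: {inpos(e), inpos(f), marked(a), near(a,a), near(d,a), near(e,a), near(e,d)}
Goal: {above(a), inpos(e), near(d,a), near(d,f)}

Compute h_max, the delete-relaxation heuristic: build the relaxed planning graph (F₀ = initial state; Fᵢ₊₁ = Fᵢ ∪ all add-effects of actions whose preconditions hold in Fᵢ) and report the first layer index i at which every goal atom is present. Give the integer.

1

F0 = init (7 atoms)
F1 = F0 ∪ {above(a), inpos(a), near(a,e), near(a,f), near(d,d), near(d,e), near(d,f), near(e,e), near(e,f), near(f,e), near(f,f)}  (18 atoms)
goal ⊆ F1  ⇒  h_max = 1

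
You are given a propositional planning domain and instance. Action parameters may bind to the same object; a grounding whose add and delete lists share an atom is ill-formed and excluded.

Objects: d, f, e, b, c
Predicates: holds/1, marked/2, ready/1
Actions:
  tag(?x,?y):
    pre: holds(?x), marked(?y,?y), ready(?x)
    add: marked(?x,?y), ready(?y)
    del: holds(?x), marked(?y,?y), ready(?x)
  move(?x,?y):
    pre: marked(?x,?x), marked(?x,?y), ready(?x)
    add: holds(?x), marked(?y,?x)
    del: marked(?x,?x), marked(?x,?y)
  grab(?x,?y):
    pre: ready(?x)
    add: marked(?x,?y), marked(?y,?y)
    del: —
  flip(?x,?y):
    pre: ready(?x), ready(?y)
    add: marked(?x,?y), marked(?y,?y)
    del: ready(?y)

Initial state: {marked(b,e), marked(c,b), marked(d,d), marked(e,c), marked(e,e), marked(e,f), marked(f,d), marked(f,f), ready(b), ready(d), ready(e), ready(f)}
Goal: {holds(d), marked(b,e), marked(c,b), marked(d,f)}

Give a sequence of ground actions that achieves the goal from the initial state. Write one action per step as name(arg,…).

move(f,d); move(d,f); grab(d,f)

1. move(f,d)  →  {holds(f), marked(b,e), marked(c,b), marked(d,d), marked(d,f), marked(e,c), marked(e,e), marked(e,f), ready(b), ready(d), ready(e), ready(f)}
2. move(d,f)  →  {holds(d), holds(f), marked(b,e), marked(c,b), marked(e,c), marked(e,e), marked(e,f), marked(f,d), ready(b), ready(d), ready(e), ready(f)}
3. grab(d,f)  →  {holds(d), holds(f), marked(b,e), marked(c,b), marked(d,f), marked(e,c), marked(e,e), marked(e,f), marked(f,d), marked(f,f), ready(b), ready(d), ready(e), ready(f)}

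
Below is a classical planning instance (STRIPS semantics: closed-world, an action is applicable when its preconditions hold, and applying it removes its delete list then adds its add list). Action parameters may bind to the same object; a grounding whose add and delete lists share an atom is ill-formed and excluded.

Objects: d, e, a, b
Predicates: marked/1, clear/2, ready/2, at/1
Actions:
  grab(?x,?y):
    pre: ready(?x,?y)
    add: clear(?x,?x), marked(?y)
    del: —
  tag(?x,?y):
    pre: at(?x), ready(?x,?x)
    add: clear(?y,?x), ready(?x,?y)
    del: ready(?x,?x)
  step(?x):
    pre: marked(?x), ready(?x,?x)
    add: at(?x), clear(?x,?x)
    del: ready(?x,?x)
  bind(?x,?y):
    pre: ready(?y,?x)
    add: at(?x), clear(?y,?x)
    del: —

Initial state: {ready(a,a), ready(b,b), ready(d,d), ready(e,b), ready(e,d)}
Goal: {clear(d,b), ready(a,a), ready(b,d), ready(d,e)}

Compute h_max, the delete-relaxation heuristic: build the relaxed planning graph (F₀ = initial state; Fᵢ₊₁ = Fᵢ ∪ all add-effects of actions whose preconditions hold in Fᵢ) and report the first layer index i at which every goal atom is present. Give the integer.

F0 = init (5 atoms)
F1 = F0 ∪ {at(a), at(b), at(d), clear(a,a), clear(b,b), clear(d,d), clear(e,b), clear(e,d), clear(e,e), marked(a), marked(b), marked(d)}  (17 atoms)
F2 = F1 ∪ {clear(a,b), clear(a,d), clear(b,a), clear(b,d), clear(d,a), clear(d,b), clear(e,a), ready(a,b), ready(a,d), ready(a,e), ready(b,a), ready(b,d), ready(b,e), ready(d,a), ready(d,b), ready(d,e)}  (33 atoms)
goal ⊆ F2  ⇒  h_max = 2

2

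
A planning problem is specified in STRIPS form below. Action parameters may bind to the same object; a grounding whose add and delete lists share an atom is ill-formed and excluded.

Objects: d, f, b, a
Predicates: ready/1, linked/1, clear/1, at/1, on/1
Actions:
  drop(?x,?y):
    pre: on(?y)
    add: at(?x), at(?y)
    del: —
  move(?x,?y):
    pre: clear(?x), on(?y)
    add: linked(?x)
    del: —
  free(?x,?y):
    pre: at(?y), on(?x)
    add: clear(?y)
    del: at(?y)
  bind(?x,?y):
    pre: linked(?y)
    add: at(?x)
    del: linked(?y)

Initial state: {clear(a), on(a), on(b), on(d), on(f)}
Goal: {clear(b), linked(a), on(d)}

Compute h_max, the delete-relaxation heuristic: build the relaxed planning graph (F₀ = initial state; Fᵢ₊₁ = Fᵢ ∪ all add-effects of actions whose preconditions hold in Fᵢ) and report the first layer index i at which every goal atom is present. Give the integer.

F0 = init (5 atoms)
F1 = F0 ∪ {at(a), at(b), at(d), at(f), linked(a)}  (10 atoms)
F2 = F1 ∪ {clear(b), clear(d), clear(f)}  (13 atoms)
goal ⊆ F2  ⇒  h_max = 2

2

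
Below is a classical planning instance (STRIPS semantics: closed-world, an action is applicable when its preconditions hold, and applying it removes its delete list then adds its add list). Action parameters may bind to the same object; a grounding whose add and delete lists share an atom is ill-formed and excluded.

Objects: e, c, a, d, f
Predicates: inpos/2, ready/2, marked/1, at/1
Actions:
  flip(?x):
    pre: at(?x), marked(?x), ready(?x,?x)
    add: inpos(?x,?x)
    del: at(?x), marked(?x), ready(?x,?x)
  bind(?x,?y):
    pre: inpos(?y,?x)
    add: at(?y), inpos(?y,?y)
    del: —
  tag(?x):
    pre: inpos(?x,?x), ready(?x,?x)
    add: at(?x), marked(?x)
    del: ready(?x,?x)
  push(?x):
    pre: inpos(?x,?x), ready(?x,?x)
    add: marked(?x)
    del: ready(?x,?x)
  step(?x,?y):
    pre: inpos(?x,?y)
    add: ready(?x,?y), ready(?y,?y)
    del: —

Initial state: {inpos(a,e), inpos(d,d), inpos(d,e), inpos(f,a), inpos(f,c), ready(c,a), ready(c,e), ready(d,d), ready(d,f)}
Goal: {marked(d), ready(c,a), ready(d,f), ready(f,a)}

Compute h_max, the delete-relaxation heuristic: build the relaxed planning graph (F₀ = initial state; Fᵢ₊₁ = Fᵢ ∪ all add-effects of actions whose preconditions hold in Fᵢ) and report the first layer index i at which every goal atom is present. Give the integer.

F0 = init (9 atoms)
F1 = F0 ∪ {at(a), at(d), at(f), inpos(a,a), inpos(f,f), marked(d), ready(a,a), ready(a,e), ready(c,c), ready(d,e), ready(e,e), ready(f,a), ready(f,c)}  (22 atoms)
goal ⊆ F1  ⇒  h_max = 1

1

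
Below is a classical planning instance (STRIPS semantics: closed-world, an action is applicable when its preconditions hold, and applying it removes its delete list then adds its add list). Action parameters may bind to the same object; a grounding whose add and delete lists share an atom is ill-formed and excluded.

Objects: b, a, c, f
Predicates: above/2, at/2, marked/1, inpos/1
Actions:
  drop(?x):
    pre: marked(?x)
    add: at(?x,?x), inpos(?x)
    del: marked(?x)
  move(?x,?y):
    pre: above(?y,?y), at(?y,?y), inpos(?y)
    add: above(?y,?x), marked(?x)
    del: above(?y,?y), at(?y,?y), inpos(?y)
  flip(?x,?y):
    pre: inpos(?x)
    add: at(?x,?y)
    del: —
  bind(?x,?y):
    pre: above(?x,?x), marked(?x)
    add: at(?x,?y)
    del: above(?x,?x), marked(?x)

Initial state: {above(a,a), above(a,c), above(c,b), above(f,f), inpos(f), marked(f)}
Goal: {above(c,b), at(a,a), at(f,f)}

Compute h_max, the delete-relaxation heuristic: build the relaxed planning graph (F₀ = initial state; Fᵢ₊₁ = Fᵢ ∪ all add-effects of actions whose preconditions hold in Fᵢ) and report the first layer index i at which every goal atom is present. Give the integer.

3

F0 = init (6 atoms)
F1 = F0 ∪ {at(f,a), at(f,b), at(f,c), at(f,f)}  (10 atoms)
F2 = F1 ∪ {above(f,a), above(f,b), above(f,c), marked(a), marked(b), marked(c)}  (16 atoms)
F3 = F2 ∪ {at(a,a), at(a,b), at(a,c), at(a,f), at(b,b), at(c,c), inpos(a), inpos(b), inpos(c)}  (25 atoms)
goal ⊆ F3  ⇒  h_max = 3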